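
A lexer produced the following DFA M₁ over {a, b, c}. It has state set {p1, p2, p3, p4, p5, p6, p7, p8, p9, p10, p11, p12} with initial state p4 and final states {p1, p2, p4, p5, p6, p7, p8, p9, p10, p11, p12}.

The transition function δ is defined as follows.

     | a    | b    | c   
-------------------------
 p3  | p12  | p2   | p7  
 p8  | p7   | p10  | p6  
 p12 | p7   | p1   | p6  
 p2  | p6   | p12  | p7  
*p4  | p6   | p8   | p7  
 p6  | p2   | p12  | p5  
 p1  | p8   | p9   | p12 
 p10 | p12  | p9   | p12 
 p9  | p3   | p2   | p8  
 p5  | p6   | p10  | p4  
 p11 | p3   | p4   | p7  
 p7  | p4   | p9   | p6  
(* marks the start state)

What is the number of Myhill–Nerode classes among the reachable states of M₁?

First remove the unreachable states {p11}; 11 states remain.
Start with accepting vs non-accepting: {p1,p2,p4,p5,p6,p7,p8,p9,p10,p12} | {p3}.
Split {p1,p2,p4,p5,p6,p7,p8,p9,p10,p12} by δ(·,a) → {p1,p2,p4,p5,p6,p7,p8,p10,p12} and {p9}.
Refine {p1,p2,p4,p5,p6,p7,p8,p10,p12} on symbol b: members go to different blocks, giving {p2,p4,p5,p6,p8,p12} and {p1,p7,p10}.
Split {p2,p4,p5,p6,p8,p12} by δ(·,a) → {p2,p4,p5,p6} and {p8,p12}.
Refine {p2,p4,p5,p6} on symbol b: members go to different blocks, giving {p2,p4,p6} and {p5}.
Split {p2,p4,p6} by δ(·,c) → {p2,p4} and {p6}.
On input a, block {p1,p7,p10} splits into {p1,p10} and {p7}.
No further refinement is possible. Final partition (8 blocks): {p2,p4} | {p3} | {p9} | {p1,p10} | {p8,p12} | {p5} | {p6} | {p7}.

8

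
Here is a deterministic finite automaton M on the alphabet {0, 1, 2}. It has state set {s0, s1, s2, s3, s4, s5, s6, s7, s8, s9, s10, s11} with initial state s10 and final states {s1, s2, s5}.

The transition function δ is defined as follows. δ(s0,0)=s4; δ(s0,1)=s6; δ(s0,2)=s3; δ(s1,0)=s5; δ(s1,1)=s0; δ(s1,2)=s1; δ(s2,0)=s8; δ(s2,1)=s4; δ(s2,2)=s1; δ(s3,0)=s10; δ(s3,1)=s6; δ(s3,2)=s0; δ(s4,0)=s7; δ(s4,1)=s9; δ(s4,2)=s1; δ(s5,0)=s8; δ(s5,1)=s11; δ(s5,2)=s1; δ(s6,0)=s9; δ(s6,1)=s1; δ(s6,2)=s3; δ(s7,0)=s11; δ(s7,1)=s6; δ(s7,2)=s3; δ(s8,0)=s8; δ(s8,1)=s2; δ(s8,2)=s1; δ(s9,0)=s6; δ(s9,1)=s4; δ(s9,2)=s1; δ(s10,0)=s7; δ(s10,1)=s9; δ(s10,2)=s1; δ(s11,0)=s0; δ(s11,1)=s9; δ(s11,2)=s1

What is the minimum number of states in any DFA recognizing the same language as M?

7

All states are reachable from the start state.
Start with accepting vs non-accepting: {s1,s2,s5} | {s0,s3,s4,s6,s7,s8,s9,s10,s11}.
Split {s1,s2,s5} by δ(·,0) → {s2,s5} and {s1}.
Refine {s0,s3,s4,s6,s7,s8,s9,s10,s11} on symbol 1: members go to different blocks, giving {s0,s3,s4,s7,s9,s10,s11} and {s6} and {s8}.
Split {s0,s3,s4,s7,s9,s10,s11} by δ(·,0) → {s0,s3,s4,s7,s10,s11} and {s9}.
Refine {s0,s3,s4,s7,s10,s11} on symbol 1: members go to different blocks, giving {s0,s3,s7} and {s4,s10,s11}.
The partition is now stable with 7 blocks: {s2,s5} | {s0,s3,s7} | {s1} | {s6} | {s8} | {s9} | {s4,s10,s11}.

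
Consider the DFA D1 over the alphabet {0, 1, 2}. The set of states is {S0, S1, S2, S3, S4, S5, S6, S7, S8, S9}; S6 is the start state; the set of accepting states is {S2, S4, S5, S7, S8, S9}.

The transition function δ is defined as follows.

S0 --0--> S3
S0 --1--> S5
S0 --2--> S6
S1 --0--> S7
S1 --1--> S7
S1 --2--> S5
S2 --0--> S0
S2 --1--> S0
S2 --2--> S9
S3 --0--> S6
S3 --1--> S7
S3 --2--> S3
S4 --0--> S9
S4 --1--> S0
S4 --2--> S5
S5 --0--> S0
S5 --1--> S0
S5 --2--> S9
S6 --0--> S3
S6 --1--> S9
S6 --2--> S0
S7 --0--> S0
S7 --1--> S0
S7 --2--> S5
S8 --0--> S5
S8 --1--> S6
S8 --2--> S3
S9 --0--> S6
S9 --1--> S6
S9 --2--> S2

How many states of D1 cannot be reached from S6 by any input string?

Starting at S6 and following transitions, the reachable set is {S0, S2, S3, S5, S6, S7, S9}. That leaves S1, S4, S8 unreachable — 3 in total.

3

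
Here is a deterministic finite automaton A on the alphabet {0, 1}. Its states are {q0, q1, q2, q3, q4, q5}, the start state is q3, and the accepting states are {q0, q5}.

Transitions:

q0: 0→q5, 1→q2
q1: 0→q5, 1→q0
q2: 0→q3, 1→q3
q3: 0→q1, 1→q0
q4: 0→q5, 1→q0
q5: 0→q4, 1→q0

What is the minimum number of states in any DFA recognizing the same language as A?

5

Every state is reachable, so we keep all 6.
Initial partition by acceptance: {q0,q5} | {q1,q2,q3,q4}.
Refine {q0,q5} on symbol 0: members go to different blocks, giving {q0} and {q5}.
Refine {q1,q2,q3,q4} on symbol 0: members go to different blocks, giving {q1,q4} and {q2,q3}.
Refine {q2,q3} on symbol 0: members go to different blocks, giving {q2} and {q3}.
No further refinement is possible. Final partition (5 blocks): {q0} | {q1,q4} | {q5} | {q2} | {q3}.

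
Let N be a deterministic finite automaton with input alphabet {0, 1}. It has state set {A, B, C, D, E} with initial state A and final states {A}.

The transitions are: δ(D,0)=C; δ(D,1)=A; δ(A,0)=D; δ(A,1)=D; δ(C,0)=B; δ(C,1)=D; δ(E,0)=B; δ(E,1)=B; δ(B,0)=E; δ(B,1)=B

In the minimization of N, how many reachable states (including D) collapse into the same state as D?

Every state is reachable, so we keep all 5.
Initial partition by acceptance: {A} | {B,C,D,E}.
Refine {B,C,D,E} on symbol 1: members go to different blocks, giving {B,C,E} and {D}.
Refine {B,C,E} on symbol 1: members go to different blocks, giving {B,E} and {C}.
No further refinement is possible. Final partition (4 blocks): {A} | {B,E} | {D} | {C}.
State D belongs to the block {D}, which has 1 states.

1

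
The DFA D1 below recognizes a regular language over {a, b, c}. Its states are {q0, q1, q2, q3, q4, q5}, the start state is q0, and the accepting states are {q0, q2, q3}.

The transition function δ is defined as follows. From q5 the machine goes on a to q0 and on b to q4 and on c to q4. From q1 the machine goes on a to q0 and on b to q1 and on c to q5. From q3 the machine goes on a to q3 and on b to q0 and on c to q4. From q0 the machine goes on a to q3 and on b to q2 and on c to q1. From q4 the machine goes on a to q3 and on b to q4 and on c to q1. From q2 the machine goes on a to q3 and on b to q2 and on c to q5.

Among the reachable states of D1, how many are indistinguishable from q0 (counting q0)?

3

All states are reachable from the start state.
Start with accepting vs non-accepting: {q0,q2,q3} | {q1,q4,q5}.
No further refinement is possible. Final partition (2 blocks): {q0,q2,q3} | {q1,q4,q5}.
The equivalence class containing q0 is {q0,q2,q3}, of size 3.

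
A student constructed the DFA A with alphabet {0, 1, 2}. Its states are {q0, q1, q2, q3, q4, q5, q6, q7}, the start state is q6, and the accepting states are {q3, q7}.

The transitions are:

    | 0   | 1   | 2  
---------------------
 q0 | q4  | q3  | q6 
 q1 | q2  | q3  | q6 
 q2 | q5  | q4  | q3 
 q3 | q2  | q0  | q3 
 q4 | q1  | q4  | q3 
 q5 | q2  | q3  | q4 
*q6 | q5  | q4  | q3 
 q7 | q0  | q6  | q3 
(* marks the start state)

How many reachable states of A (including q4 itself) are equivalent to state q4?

States {q7} cannot be reached from the start state, so discard them.
Start with accepting vs non-accepting: {q3} | {q0,q1,q2,q4,q5,q6}.
On input 1, block {q0,q1,q2,q4,q5,q6} splits into {q0,q1,q5} and {q2,q4,q6}.
The partition is now stable with 3 blocks: {q3} | {q0,q1,q5} | {q2,q4,q6}.
The equivalence class containing q4 is {q2,q4,q6}, of size 3.

3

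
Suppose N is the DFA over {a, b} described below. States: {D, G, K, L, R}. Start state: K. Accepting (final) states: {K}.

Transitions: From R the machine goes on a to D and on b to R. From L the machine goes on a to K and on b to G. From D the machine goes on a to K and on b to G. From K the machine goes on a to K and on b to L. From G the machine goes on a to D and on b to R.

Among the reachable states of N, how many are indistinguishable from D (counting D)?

2

All states are reachable from the start state.
P0 = {K} | {D,G,L,R}.
Refine {D,G,L,R} on symbol a: members go to different blocks, giving {D,L} and {G,R}.
Stable partition: {K} | {D,L} | {G,R} — 3 equivalence classes.
State D belongs to the block {D,L}, which has 2 states.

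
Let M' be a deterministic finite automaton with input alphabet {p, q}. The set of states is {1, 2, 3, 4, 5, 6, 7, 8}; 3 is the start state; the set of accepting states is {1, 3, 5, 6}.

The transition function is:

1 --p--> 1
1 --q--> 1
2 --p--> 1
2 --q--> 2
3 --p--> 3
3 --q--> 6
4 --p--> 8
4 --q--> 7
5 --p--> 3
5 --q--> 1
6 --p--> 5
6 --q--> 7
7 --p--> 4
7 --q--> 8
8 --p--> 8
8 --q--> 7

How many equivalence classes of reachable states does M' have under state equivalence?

Reachable states from the start: {1,3,4,5,6,7,8}. Unreachable: {2} — drop them.
P0 = {1,3,5,6} | {4,7,8}.
Refine {1,3,5,6} on symbol q: members go to different blocks, giving {1,3,5} and {6}.
Split {1,3,5} by δ(·,q) → {1,5} and {3}.
On input p, block {1,5} splits into {1} and {5}.
No further refinement is possible. Final partition (5 blocks): {1} | {4,7,8} | {6} | {3} | {5}.

5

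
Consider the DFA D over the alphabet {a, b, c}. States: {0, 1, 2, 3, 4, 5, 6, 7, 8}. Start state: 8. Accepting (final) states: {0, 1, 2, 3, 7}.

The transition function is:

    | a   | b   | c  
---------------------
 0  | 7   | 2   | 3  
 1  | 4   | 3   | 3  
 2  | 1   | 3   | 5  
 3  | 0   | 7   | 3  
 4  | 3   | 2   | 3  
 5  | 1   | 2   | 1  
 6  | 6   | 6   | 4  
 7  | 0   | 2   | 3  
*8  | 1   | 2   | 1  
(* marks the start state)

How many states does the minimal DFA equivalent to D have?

States {6} cannot be reached from the start state, so discard them.
Initial partition by acceptance: {0,1,2,3,7} | {4,5,8}.
On input a, block {0,1,2,3,7} splits into {0,2,3,7} and {1}.
Refine {0,2,3,7} on symbol a: members go to different blocks, giving {0,3,7} and {2}.
On input b, block {0,3,7} splits into {0,7} and {3}.
On input a, block {4,5,8} splits into {5,8} and {4}.
No further refinement is possible. Final partition (6 blocks): {0,7} | {5,8} | {1} | {2} | {3} | {4}.

6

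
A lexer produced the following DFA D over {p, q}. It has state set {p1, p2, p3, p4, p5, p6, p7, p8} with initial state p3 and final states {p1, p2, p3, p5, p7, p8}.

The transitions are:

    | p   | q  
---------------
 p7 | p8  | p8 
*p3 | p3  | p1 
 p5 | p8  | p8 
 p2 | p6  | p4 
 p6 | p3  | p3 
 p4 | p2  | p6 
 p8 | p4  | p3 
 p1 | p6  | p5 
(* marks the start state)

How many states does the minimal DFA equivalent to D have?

First remove the unreachable states {p7}; 7 states remain.
Initial partition by acceptance: {p1,p2,p3,p5,p8} | {p4,p6}.
Split {p1,p2,p3,p5,p8} by δ(·,p) → {p1,p2,p8} and {p3,p5}.
Split {p1,p2,p8} by δ(·,q) → {p1,p8} and {p2}.
On input p, block {p4,p6} splits into {p4} and {p6}.
Split {p1,p8} by δ(·,p) → {p1} and {p8}.
Refine {p3,p5} on symbol p: members go to different blocks, giving {p3} and {p5}.
Stable partition: {p1} | {p4} | {p3} | {p2} | {p6} | {p8} | {p5} — 7 equivalence classes.

7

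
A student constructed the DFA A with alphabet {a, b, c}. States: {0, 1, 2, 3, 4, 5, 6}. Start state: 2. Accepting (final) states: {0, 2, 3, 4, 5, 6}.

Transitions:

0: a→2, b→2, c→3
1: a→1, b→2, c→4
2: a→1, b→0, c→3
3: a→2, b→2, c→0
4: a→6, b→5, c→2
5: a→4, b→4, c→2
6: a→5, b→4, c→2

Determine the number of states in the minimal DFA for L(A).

4

Every state is reachable, so we keep all 7.
Start with accepting vs non-accepting: {0,2,3,4,5,6} | {1}.
On input a, block {0,2,3,4,5,6} splits into {0,3,4,5,6} and {2}.
On input a, block {0,3,4,5,6} splits into {4,5,6} and {0,3}.
No further refinement is possible. Final partition (4 blocks): {4,5,6} | {1} | {2} | {0,3}.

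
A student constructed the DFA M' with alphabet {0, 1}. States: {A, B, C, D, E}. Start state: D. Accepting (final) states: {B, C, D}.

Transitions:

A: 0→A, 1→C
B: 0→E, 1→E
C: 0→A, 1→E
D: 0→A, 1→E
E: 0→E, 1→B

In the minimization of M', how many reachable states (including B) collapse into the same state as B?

3

Initial partition by acceptance: {B,C,D} | {A,E}.
The partition is now stable with 2 blocks: {B,C,D} | {A,E}.
State B belongs to the block {B,C,D}, which has 3 states.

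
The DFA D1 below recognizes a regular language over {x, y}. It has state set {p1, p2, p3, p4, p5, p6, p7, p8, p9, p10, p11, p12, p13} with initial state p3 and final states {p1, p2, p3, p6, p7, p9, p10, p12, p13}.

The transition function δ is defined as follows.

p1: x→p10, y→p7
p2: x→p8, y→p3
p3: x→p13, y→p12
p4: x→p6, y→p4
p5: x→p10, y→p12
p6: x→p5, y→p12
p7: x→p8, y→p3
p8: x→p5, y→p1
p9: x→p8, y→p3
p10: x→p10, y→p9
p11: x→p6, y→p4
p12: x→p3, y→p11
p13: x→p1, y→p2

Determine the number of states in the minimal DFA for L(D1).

P0 = {p1,p2,p3,p6,p7,p9,p10,p12,p13} | {p4,p5,p8,p11}.
Refine {p1,p2,p3,p6,p7,p9,p10,p12,p13} on symbol x: members go to different blocks, giving {p1,p3,p10,p12,p13} and {p2,p6,p7,p9}.
Refine {p1,p3,p10,p12,p13} on symbol y: members go to different blocks, giving {p1,p10,p13} and {p3} and {p12}.
Refine {p4,p5,p8,p11} on symbol x: members go to different blocks, giving {p4,p11} and {p5} and {p8}.
On input x, block {p2,p6,p7,p9} splits into {p2,p7,p9} and {p6}.
The partition is now stable with 8 blocks: {p1,p10,p13} | {p4,p11} | {p2,p7,p9} | {p3} | {p12} | {p5} | {p8} | {p6}.

8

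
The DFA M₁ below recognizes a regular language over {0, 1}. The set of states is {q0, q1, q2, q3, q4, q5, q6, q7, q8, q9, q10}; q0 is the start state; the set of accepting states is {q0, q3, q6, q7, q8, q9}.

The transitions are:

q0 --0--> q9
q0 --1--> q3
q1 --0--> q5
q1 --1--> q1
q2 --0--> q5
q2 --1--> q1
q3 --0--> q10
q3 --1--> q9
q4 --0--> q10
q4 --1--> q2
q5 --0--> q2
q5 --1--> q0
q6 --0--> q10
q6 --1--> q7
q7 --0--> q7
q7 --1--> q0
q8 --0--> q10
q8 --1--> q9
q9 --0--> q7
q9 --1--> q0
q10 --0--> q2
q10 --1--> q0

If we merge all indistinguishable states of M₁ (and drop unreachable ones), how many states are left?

5

First remove the unreachable states {q4,q6,q8}; 8 states remain.
Start with accepting vs non-accepting: {q0,q3,q7,q9} | {q1,q2,q5,q10}.
On input 0, block {q0,q3,q7,q9} splits into {q0,q7,q9} and {q3}.
On input 1, block {q0,q7,q9} splits into {q7,q9} and {q0}.
Split {q1,q2,q5,q10} by δ(·,1) → {q1,q2} and {q5,q10}.
No further refinement is possible. Final partition (5 blocks): {q7,q9} | {q1,q2} | {q3} | {q0} | {q5,q10}.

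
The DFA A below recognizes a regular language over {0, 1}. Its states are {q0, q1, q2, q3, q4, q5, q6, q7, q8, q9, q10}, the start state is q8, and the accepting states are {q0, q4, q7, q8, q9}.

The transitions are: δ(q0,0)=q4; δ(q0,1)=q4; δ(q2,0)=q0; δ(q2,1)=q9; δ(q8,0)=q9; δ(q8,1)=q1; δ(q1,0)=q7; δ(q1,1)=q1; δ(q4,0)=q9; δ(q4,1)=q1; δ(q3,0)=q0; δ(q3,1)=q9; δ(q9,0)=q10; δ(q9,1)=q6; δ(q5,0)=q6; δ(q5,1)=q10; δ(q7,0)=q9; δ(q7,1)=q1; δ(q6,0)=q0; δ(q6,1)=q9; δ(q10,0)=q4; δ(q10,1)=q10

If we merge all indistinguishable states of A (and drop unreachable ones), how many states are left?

5

Reachable states from the start: {q0,q1,q4,q6,q7,q8,q9,q10}. Unreachable: {q2,q3,q5} — drop them.
Start with accepting vs non-accepting: {q0,q4,q7,q8,q9} | {q1,q6,q10}.
Refine {q0,q4,q7,q8,q9} on symbol 0: members go to different blocks, giving {q0,q4,q7,q8} and {q9}.
On input 0, block {q0,q4,q7,q8} splits into {q4,q7,q8} and {q0}.
Split {q1,q6,q10} by δ(·,0) → {q1,q10} and {q6}.
Stable partition: {q4,q7,q8} | {q1,q10} | {q9} | {q0} | {q6} — 5 equivalence classes.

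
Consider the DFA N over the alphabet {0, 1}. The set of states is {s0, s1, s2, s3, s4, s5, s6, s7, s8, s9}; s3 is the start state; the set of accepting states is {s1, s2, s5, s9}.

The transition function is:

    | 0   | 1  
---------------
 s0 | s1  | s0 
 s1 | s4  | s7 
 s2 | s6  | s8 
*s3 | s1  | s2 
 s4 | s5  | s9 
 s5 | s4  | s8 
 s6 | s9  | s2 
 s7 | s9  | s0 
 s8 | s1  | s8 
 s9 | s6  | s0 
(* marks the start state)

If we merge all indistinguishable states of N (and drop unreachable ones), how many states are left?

P0 = {s1,s2,s5,s9} | {s0,s3,s4,s6,s7,s8}.
Split {s0,s3,s4,s6,s7,s8} by δ(·,1) → {s0,s7,s8} and {s3,s4,s6}.
The partition is now stable with 3 blocks: {s1,s2,s5,s9} | {s0,s7,s8} | {s3,s4,s6}.

3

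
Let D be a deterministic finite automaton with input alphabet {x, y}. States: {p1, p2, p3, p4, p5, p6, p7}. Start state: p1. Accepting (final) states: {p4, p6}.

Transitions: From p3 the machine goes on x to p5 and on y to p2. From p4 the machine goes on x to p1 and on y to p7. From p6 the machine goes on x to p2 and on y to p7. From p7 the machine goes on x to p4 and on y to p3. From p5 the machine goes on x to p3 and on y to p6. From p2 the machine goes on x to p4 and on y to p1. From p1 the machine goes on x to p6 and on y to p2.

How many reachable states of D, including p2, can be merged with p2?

Every state is reachable, so we keep all 7.
Start with accepting vs non-accepting: {p4,p6} | {p1,p2,p3,p5,p7}.
On input x, block {p1,p2,p3,p5,p7} splits into {p1,p2,p7} and {p3,p5}.
Split {p1,p2,p7} by δ(·,y) → {p1,p2} and {p7}.
Split {p3,p5} by δ(·,y) → {p3} and {p5}.
No further refinement is possible. Final partition (5 blocks): {p4,p6} | {p1,p2} | {p3} | {p7} | {p5}.
The equivalence class containing p2 is {p1,p2}, of size 2.

2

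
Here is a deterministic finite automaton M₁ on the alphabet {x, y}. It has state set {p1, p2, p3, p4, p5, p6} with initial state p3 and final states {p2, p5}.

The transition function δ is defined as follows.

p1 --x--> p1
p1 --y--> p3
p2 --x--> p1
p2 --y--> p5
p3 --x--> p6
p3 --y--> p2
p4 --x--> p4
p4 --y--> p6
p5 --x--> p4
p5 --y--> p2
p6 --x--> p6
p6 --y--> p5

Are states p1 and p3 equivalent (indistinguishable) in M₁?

P0 = {p2,p5} | {p1,p3,p4,p6}.
Split {p1,p3,p4,p6} by δ(·,y) → {p1,p4} and {p3,p6}.
The partition is now stable with 3 blocks: {p2,p5} | {p1,p4} | {p3,p6}.
p1 and p3 end up in different blocks, so they are distinguishable. For instance, the string 'y' is accepted from only p3.

No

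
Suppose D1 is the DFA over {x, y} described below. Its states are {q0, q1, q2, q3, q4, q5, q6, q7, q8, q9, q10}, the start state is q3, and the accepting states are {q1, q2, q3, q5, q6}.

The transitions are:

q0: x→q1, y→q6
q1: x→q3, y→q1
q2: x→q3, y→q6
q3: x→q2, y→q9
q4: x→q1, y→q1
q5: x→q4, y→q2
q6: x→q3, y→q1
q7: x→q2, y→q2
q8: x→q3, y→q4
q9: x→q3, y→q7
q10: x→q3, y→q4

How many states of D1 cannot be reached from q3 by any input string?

BFS from q3 reaches {q1, q2, q3, q6, q7, q9}; the 5 state(s) q0, q4, q5, q8, q10 are never visited.

5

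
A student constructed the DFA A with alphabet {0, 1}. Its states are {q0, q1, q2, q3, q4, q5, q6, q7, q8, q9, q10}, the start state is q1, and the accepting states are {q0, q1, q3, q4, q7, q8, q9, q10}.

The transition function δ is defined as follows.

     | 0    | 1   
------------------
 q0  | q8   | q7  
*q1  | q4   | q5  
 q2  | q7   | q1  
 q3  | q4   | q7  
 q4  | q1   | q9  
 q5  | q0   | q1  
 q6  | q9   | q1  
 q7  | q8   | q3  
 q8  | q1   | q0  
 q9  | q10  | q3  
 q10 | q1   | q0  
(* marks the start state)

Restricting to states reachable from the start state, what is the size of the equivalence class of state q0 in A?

4

First remove the unreachable states {q2,q6}; 9 states remain.
Initial partition by acceptance: {q0,q1,q3,q4,q7,q8,q9,q10} | {q5}.
Refine {q0,q1,q3,q4,q7,q8,q9,q10} on symbol 1: members go to different blocks, giving {q0,q3,q4,q7,q8,q9,q10} and {q1}.
Split {q0,q3,q4,q7,q8,q9,q10} by δ(·,0) → {q0,q3,q7,q9} and {q4,q8,q10}.
No further refinement is possible. Final partition (4 blocks): {q0,q3,q7,q9} | {q5} | {q1} | {q4,q8,q10}.
State q0 belongs to the block {q0,q3,q7,q9}, which has 4 states.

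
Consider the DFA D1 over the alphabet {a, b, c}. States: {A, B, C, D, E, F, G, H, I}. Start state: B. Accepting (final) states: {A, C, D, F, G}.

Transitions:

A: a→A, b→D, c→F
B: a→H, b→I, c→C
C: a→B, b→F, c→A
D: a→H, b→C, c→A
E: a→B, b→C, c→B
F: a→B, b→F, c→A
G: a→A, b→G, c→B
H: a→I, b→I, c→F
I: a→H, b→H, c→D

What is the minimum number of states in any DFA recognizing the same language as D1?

First remove the unreachable states {E,G}; 7 states remain.
Initial partition by acceptance: {A,C,D,F} | {B,H,I}.
Refine {A,C,D,F} on symbol a: members go to different blocks, giving {C,D,F} and {A}.
Stable partition: {C,D,F} | {B,H,I} | {A} — 3 equivalence classes.

3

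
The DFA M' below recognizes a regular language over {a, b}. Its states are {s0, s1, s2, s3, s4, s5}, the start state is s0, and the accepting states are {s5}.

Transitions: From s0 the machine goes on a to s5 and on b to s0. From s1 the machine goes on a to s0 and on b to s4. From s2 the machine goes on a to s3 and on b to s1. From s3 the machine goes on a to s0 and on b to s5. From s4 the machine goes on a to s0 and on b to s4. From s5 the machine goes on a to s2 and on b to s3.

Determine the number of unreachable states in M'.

Every one of the 6 states is reachable from s0.

0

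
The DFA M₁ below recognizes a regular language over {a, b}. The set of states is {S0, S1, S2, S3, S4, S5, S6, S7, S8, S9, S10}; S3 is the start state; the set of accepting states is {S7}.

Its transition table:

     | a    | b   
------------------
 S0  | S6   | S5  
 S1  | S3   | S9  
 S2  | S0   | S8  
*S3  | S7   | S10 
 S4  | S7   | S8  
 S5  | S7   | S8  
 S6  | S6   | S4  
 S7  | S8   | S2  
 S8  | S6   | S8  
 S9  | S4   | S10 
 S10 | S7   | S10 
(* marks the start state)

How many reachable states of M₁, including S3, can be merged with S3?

2

States {S1,S9} cannot be reached from the start state, so discard them.
P0 = {S7} | {S0,S2,S3,S4,S5,S6,S8,S10}.
Split {S0,S2,S3,S4,S5,S6,S8,S10} by δ(·,a) → {S0,S2,S6,S8} and {S3,S4,S5,S10}.
On input b, block {S0,S2,S6,S8} splits into {S0,S6} and {S2,S8}.
Refine {S3,S4,S5,S10} on symbol b: members go to different blocks, giving {S3,S10} and {S4,S5}.
Stable partition: {S7} | {S0,S6} | {S3,S10} | {S2,S8} | {S4,S5} — 5 equivalence classes.
The equivalence class containing S3 is {S3,S10}, of size 2.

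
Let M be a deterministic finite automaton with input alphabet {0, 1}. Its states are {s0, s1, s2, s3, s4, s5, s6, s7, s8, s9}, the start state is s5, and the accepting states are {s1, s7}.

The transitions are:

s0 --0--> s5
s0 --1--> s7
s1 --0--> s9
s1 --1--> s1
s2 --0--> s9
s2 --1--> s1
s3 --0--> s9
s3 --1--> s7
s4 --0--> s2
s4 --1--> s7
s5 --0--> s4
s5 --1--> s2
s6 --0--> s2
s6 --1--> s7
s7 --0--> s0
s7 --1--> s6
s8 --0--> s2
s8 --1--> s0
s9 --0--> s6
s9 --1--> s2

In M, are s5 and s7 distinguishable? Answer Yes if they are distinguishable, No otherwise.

Yes

Reachable states from the start: {s0,s1,s2,s4,s5,s6,s7,s9}. Unreachable: {s3,s8} — drop them.
Initial partition by acceptance: {s1,s7} | {s0,s2,s4,s5,s6,s9}.
On input 1, block {s1,s7} splits into {s1} and {s7}.
Split {s0,s2,s4,s5,s6,s9} by δ(·,1) → {s0,s4,s6} and {s5,s9} and {s2}.
On input 0, block {s0,s4,s6} splits into {s4,s6} and {s0}.
The partition is now stable with 6 blocks: {s1} | {s4,s6} | {s7} | {s5,s9} | {s2} | {s0}.
s5 and s7 end up in different blocks, so they are distinguishable. For instance, the string 'ε' is accepted from only s7.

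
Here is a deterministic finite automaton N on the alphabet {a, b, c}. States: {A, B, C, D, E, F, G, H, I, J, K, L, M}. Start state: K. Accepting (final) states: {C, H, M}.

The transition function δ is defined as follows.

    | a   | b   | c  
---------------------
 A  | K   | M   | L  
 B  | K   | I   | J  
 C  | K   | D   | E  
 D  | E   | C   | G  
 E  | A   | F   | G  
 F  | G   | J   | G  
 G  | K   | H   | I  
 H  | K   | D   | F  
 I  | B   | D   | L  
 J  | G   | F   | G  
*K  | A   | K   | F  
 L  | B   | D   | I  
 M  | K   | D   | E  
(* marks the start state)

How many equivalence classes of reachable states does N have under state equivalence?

7

All states are reachable from the start state.
P0 = {C,H,M} | {A,B,D,E,F,G,I,J,K,L}.
Split {A,B,D,E,F,G,I,J,K,L} by δ(·,b) → {B,E,F,I,J,K,L} and {A,D,G}.
Refine {B,E,F,I,J,K,L} on symbol a: members go to different blocks, giving {E,F,J,K} and {B,I,L}.
Split {E,F,J,K} by δ(·,c) → {E,F,J} and {K}.
On input a, block {A,D,G} splits into {A,G} and {D}.
Refine {B,I,L} on symbol a: members go to different blocks, giving {I,L} and {B}.
No further refinement is possible. Final partition (7 blocks): {C,H,M} | {E,F,J} | {A,G} | {I,L} | {K} | {D} | {B}.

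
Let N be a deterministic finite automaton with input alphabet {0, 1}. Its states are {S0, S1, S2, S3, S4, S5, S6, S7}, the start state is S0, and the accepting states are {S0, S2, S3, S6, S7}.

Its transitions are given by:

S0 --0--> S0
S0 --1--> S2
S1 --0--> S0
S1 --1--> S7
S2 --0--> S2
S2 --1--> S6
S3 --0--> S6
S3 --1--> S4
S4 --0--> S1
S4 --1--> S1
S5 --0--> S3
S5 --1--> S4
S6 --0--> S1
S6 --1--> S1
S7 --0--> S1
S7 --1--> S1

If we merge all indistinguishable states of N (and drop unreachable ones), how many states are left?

States {S3,S4,S5} cannot be reached from the start state, so discard them.
P0 = {S0,S2,S6,S7} | {S1}.
On input 0, block {S0,S2,S6,S7} splits into {S0,S2} and {S6,S7}.
Split {S0,S2} by δ(·,1) → {S0} and {S2}.
No further refinement is possible. Final partition (4 blocks): {S0} | {S1} | {S6,S7} | {S2}.

4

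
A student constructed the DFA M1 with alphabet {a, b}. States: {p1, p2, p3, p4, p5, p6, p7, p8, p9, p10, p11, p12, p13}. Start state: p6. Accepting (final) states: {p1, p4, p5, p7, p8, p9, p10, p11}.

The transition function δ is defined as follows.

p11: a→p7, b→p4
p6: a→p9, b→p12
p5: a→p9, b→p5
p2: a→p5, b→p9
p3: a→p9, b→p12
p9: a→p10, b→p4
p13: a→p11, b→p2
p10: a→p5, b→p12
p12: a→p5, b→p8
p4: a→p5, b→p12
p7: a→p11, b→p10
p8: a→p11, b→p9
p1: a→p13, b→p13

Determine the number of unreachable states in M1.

4

BFS from p6 reaches {p4, p5, p6, p7, p8, p9, p10, p11, p12}; the 4 state(s) p1, p2, p3, p13 are never visited.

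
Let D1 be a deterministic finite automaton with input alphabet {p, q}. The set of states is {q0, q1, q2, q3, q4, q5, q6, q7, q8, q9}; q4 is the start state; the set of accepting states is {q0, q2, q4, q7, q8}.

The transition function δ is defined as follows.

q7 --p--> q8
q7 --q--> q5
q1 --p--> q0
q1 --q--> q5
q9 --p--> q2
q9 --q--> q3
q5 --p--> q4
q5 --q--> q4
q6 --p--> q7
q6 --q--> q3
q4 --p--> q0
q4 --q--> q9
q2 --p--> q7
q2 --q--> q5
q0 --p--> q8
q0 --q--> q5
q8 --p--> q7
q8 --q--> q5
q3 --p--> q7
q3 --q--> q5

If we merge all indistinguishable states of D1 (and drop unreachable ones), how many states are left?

Reachable states from the start: {q0,q2,q3,q4,q5,q7,q8,q9}. Unreachable: {q1,q6} — drop them.
Start with accepting vs non-accepting: {q0,q2,q4,q7,q8} | {q3,q5,q9}.
On input q, block {q3,q5,q9} splits into {q3,q9} and {q5}.
On input q, block {q0,q2,q4,q7,q8} splits into {q0,q2,q7,q8} and {q4}.
On input q, block {q3,q9} splits into {q3} and {q9}.
The partition is now stable with 5 blocks: {q0,q2,q7,q8} | {q3} | {q5} | {q4} | {q9}.

5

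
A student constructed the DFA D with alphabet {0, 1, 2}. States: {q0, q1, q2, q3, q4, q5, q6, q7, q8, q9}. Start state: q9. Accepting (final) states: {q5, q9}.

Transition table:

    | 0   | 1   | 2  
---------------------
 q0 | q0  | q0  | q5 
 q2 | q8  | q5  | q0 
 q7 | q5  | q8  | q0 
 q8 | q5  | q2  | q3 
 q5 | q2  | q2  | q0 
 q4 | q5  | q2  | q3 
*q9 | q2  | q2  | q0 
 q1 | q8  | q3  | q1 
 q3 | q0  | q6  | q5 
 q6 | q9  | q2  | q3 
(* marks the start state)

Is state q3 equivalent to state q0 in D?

No

Reachable states from the start: {q0,q2,q3,q5,q6,q8,q9}. Unreachable: {q1,q4,q7} — drop them.
Initial partition by acceptance: {q5,q9} | {q0,q2,q3,q6,q8}.
Refine {q0,q2,q3,q6,q8} on symbol 0: members go to different blocks, giving {q0,q2,q3} and {q6,q8}.
Refine {q0,q2,q3} on symbol 0: members go to different blocks, giving {q0,q3} and {q2}.
Split {q0,q3} by δ(·,1) → {q0} and {q3}.
The partition is now stable with 5 blocks: {q5,q9} | {q0} | {q6,q8} | {q2} | {q3}.
q3 and q0 end up in different blocks, so they are distinguishable. For instance, the string '10' is accepted from only q3.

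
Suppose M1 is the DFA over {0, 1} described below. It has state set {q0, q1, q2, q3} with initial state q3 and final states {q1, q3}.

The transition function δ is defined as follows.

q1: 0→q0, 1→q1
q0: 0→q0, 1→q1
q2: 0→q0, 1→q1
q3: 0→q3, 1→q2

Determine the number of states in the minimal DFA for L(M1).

3

All states are reachable from the start state.
Start with accepting vs non-accepting: {q1,q3} | {q0,q2}.
Split {q1,q3} by δ(·,0) → {q1} and {q3}.
Stable partition: {q1} | {q0,q2} | {q3} — 3 equivalence classes.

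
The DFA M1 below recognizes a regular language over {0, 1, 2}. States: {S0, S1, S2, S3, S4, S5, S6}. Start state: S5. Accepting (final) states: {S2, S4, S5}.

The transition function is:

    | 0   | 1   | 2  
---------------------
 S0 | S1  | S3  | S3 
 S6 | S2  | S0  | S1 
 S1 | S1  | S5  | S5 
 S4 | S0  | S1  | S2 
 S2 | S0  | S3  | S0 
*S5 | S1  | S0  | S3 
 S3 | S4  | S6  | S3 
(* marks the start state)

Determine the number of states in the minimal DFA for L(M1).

Every state is reachable, so we keep all 7.
Initial partition by acceptance: {S2,S4,S5} | {S0,S1,S3,S6}.
Split {S2,S4,S5} by δ(·,2) → {S2,S5} and {S4}.
On input 0, block {S0,S1,S3,S6} splits into {S0,S1} and {S3} and {S6}.
Refine {S2,S5} on symbol 1: members go to different blocks, giving {S2} and {S5}.
On input 1, block {S0,S1} splits into {S0} and {S1}.
Stable partition: {S2} | {S0} | {S4} | {S3} | {S6} | {S5} | {S1} — 7 equivalence classes.

7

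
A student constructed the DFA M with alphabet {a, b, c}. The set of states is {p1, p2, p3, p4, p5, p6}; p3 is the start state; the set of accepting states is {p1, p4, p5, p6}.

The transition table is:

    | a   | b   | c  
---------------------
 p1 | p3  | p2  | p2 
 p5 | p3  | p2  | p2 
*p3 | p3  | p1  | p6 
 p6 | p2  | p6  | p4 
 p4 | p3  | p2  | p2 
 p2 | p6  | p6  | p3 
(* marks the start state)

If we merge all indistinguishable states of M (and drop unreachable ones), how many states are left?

Reachable states from the start: {p1,p2,p3,p4,p6}. Unreachable: {p5} — drop them.
Start with accepting vs non-accepting: {p1,p4,p6} | {p2,p3}.
Split {p1,p4,p6} by δ(·,b) → {p1,p4} and {p6}.
Refine {p2,p3} on symbol a: members go to different blocks, giving {p2} and {p3}.
Stable partition: {p1,p4} | {p2} | {p6} | {p3} — 4 equivalence classes.

4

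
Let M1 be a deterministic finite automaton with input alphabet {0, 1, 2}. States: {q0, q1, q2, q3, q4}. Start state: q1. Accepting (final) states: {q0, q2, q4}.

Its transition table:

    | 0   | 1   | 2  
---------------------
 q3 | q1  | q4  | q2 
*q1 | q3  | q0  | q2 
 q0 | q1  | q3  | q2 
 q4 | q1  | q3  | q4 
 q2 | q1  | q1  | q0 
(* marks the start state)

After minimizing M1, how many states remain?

Every state is reachable, so we keep all 5.
Initial partition by acceptance: {q0,q2,q4} | {q1,q3}.
The partition is now stable with 2 blocks: {q0,q2,q4} | {q1,q3}.

2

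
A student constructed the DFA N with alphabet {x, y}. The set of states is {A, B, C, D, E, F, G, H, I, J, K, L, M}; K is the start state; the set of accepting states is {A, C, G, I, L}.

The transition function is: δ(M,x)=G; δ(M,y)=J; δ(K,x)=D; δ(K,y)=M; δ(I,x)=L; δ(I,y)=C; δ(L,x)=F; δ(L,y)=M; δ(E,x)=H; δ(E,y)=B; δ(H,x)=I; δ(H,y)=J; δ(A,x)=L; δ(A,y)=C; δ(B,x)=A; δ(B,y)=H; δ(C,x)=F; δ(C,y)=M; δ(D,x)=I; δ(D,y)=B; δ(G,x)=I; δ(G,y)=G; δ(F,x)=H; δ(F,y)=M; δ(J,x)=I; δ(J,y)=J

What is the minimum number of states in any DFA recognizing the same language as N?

Reachable states from the start: {A,B,C,D,F,G,H,I,J,K,L,M}. Unreachable: {E} — drop them.
Initial partition by acceptance: {A,C,G,I,L} | {B,D,F,H,J,K,M}.
On input x, block {A,C,G,I,L} splits into {A,G,I} and {C,L}.
Refine {A,G,I} on symbol x: members go to different blocks, giving {A,I} and {G}.
Refine {B,D,F,H,J,K,M} on symbol x: members go to different blocks, giving {B,D,H,J} and {F,K} and {M}.
No further refinement is possible. Final partition (6 blocks): {A,I} | {B,D,H,J} | {C,L} | {G} | {F,K} | {M}.

6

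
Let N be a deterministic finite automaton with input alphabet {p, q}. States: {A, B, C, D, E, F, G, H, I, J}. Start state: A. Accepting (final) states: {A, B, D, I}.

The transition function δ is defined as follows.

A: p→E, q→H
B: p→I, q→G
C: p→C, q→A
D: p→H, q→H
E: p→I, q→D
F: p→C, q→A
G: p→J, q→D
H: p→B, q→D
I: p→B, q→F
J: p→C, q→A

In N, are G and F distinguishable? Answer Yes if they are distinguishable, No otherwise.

Every state is reachable, so we keep all 10.
P0 = {A,B,D,I} | {C,E,F,G,H,J}.
Split {A,B,D,I} by δ(·,p) → {A,D} and {B,I}.
On input p, block {C,E,F,G,H,J} splits into {C,F,G,J} and {E,H}.
The partition is now stable with 4 blocks: {A,D} | {C,F,G,J} | {B,I} | {E,H}.
G and F lie in the same block of the stable partition, so they are equivalent — no string distinguishes them.

No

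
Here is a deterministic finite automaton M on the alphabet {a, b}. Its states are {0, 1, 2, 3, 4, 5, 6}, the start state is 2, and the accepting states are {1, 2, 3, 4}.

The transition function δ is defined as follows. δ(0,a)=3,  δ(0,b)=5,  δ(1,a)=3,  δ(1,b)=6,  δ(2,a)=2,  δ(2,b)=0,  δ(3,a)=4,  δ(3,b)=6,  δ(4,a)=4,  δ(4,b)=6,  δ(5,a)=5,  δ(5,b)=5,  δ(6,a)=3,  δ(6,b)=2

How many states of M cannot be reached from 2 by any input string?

1

Starting at 2 and following transitions, the reachable set is {0, 2, 3, 4, 5, 6}. That leaves 1 unreachable — 1 in total.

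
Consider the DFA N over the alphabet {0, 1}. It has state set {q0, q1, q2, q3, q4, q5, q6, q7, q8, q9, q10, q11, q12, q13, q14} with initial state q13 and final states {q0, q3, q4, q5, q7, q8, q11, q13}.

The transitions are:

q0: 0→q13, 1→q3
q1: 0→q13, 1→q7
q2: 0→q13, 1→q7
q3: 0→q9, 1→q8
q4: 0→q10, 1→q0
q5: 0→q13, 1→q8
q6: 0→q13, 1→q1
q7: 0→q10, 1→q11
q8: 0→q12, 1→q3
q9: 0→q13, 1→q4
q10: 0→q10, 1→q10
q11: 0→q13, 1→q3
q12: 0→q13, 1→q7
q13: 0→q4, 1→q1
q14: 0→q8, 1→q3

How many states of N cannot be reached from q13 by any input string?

Starting at q13 and following transitions, the reachable set is {q0, q1, q3, q4, q7, q8, q9, q10, q11, q12, q13}. That leaves q2, q5, q6, q14 unreachable — 4 in total.

4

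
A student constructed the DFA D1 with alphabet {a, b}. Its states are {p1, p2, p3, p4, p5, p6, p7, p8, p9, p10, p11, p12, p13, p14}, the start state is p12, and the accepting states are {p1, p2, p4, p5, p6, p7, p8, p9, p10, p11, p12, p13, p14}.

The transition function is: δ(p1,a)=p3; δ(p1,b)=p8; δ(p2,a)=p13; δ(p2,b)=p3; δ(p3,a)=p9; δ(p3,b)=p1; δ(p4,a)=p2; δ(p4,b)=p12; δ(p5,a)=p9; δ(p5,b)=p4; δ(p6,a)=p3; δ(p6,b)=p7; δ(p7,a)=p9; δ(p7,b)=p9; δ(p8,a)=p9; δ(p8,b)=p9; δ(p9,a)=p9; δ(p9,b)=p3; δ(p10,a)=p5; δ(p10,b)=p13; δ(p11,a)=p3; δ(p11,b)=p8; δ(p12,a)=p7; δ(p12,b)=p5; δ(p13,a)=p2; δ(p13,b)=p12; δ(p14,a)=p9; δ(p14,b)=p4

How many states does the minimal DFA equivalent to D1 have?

States {p6,p10,p11,p14} cannot be reached from the start state, so discard them.
Initial partition by acceptance: {p1,p2,p4,p5,p7,p8,p9,p12,p13} | {p3}.
Split {p1,p2,p4,p5,p7,p8,p9,p12,p13} by δ(·,a) → {p2,p4,p5,p7,p8,p9,p12,p13} and {p1}.
Refine {p2,p4,p5,p7,p8,p9,p12,p13} on symbol b: members go to different blocks, giving {p4,p5,p7,p8,p12,p13} and {p2,p9}.
Split {p4,p5,p7,p8,p12,p13} by δ(·,a) → {p4,p5,p7,p8,p13} and {p12}.
Split {p4,p5,p7,p8,p13} by δ(·,b) → {p4,p13} and {p7,p8} and {p5}.
Refine {p2,p9} on symbol a: members go to different blocks, giving {p2} and {p9}.
The partition is now stable with 8 blocks: {p4,p13} | {p3} | {p1} | {p2} | {p12} | {p7,p8} | {p5} | {p9}.

8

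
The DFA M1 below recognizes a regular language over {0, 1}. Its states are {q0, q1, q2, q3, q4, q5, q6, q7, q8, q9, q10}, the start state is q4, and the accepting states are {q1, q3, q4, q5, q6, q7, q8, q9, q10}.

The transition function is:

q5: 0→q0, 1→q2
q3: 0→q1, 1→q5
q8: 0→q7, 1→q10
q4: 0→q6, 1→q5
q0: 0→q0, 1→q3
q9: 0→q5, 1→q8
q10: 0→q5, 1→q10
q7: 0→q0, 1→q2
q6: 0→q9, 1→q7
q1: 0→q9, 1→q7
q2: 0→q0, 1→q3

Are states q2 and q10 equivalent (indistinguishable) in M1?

No

All states are reachable from the start state.
P0 = {q1,q3,q4,q5,q6,q7,q8,q9,q10} | {q0,q2}.
Refine {q1,q3,q4,q5,q6,q7,q8,q9,q10} on symbol 0: members go to different blocks, giving {q1,q3,q4,q6,q8,q9,q10} and {q5,q7}.
Split {q1,q3,q4,q6,q8,q9,q10} by δ(·,0) → {q1,q3,q4,q6} and {q8,q9,q10}.
Refine {q1,q3,q4,q6} on symbol 0: members go to different blocks, giving {q1,q6} and {q3,q4}.
The partition is now stable with 5 blocks: {q1,q6} | {q0,q2} | {q5,q7} | {q8,q9,q10} | {q3,q4}.
q2 and q10 end up in different blocks, so they are distinguishable. For instance, the string 'ε' is accepted from only q10.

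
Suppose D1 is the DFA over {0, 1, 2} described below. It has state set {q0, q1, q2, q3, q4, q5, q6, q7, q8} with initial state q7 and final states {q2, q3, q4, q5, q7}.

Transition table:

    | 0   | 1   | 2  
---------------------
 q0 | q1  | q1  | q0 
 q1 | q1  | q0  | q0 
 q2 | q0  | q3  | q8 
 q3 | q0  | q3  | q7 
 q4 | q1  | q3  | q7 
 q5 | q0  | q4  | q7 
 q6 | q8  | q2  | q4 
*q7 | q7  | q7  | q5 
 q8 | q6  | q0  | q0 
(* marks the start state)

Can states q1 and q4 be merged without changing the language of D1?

States {q2,q6,q8} cannot be reached from the start state, so discard them.
P0 = {q3,q4,q5,q7} | {q0,q1}.
On input 0, block {q3,q4,q5,q7} splits into {q3,q4,q5} and {q7}.
Stable partition: {q3,q4,q5} | {q0,q1} | {q7} — 3 equivalence classes.
q1 and q4 end up in different blocks, so they are distinguishable. For instance, the string 'ε' is accepted from only q4.

No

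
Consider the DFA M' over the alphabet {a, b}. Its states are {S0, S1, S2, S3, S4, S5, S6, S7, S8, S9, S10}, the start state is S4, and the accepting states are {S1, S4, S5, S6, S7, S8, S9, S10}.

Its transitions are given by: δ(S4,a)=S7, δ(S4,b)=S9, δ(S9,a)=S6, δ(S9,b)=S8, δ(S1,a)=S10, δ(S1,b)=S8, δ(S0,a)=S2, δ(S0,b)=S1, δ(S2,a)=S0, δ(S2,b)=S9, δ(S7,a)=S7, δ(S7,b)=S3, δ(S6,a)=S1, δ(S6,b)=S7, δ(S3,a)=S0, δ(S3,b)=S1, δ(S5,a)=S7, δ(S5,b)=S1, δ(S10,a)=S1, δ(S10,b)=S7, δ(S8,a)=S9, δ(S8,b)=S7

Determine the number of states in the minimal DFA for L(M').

First remove the unreachable states {S5}; 10 states remain.
Initial partition by acceptance: {S1,S4,S6,S7,S8,S9,S10} | {S0,S2,S3}.
Split {S1,S4,S6,S7,S8,S9,S10} by δ(·,b) → {S1,S4,S6,S8,S9,S10} and {S7}.
Refine {S1,S4,S6,S8,S9,S10} on symbol a: members go to different blocks, giving {S1,S6,S8,S9,S10} and {S4}.
Split {S1,S6,S8,S9,S10} by δ(·,b) → {S6,S8,S10} and {S1,S9}.
The partition is now stable with 5 blocks: {S6,S8,S10} | {S0,S2,S3} | {S7} | {S4} | {S1,S9}.

5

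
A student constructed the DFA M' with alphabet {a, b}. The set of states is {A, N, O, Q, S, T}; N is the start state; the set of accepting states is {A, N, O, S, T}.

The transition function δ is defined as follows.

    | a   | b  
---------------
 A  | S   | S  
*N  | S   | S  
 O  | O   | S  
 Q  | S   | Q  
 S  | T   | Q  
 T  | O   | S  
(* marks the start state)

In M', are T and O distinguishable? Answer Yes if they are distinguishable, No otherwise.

No

States {A} cannot be reached from the start state, so discard them.
P0 = {N,O,S,T} | {Q}.
Refine {N,O,S,T} on symbol b: members go to different blocks, giving {N,O,T} and {S}.
Refine {N,O,T} on symbol a: members go to different blocks, giving {O,T} and {N}.
The partition is now stable with 4 blocks: {O,T} | {Q} | {S} | {N}.
T and O lie in the same block of the stable partition, so they are equivalent — no string distinguishes them.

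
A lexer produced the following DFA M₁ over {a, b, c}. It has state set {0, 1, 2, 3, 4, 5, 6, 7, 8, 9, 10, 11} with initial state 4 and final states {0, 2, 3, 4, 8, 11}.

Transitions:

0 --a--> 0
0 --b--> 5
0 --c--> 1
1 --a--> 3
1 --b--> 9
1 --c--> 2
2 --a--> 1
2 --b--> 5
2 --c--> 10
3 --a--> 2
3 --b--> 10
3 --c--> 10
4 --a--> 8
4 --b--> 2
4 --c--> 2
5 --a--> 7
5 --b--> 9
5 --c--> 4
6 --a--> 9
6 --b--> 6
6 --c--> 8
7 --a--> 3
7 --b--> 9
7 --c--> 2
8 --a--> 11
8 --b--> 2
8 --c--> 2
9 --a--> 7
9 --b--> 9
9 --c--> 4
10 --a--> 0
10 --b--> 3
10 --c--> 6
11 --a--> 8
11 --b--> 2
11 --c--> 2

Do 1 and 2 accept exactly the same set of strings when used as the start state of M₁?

All states are reachable from the start state.
Initial partition by acceptance: {0,2,3,4,8,11} | {1,5,6,7,9,10}.
On input a, block {0,2,3,4,8,11} splits into {0,3,4,8,11} and {2}.
On input a, block {0,3,4,8,11} splits into {0,4,8,11} and {3}.
On input b, block {0,4,8,11} splits into {4,8,11} and {0}.
Split {1,5,6,7,9,10} by δ(·,a) → {5,6,9} and {1,7} and {10}.
Refine {5,6,9} on symbol a: members go to different blocks, giving {5,9} and {6}.
The partition is now stable with 8 blocks: {4,8,11} | {5,9} | {2} | {3} | {0} | {1,7} | {10} | {6}.
1 and 2 end up in different blocks, so they are distinguishable. For instance, the string 'ε' is accepted from only 2.

No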